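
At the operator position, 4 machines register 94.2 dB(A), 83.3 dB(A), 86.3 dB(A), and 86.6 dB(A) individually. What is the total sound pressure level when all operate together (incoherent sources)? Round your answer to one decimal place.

95.7 dB(A)

For uncorrelated sources the intensities add, so convert each level to linear form, sum, and take 10·log₁₀ of the total.
Σ 10^(L/10) = 10^(94.2/10) + 10^(83.3/10) + 10^(86.3/10) + 10^(86.6/10) = 3.728e+09.
L_total = 10·log₁₀(3.728e+09) = 95.71 dB(A).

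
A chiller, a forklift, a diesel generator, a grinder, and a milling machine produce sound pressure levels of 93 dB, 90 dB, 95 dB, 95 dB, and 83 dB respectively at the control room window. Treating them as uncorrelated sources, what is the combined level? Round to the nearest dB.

Incoherent sources combine by intensity addition: L_total = 10·log₁₀(Σ 10^(L_i/10)).
Σ 10^(L/10) = 10^(93/10) + 10^(90/10) + 10^(95/10) + 10^(95/10) + 10^(83/10) = 9.519e+09.
L_total = 10·log₁₀(9.519e+09) = 99.79 dB.

100 dB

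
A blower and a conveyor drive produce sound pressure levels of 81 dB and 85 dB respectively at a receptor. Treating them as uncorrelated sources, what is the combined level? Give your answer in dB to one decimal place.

For uncorrelated sources the intensities add, so convert each level to linear form, sum, and take 10·log₁₀ of the total.
Σ 10^(L/10) = 10^(81/10) + 10^(85/10) = 4.421e+08.
L_total = 10·log₁₀(4.421e+08) = 86.46 dB.

86.5 dB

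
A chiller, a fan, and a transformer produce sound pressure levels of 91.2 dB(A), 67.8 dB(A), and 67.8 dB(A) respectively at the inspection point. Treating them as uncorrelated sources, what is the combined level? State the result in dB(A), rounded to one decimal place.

Incoherent sources combine by intensity addition: L_total = 10·log₁₀(Σ 10^(L_i/10)).
Σ 10^(L/10) = 10^(91.2/10) + 10^(67.8/10) + 10^(67.8/10) = 1.330e+09.
L_total = 10·log₁₀(1.330e+09) = 91.24 dB(A).

91.2 dB(A)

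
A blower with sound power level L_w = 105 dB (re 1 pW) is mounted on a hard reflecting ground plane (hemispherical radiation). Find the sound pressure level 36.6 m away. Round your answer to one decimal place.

Free-field hemispherical radiation: L_p = L_w − 10·log₁₀(2π·r²), r = 36.6 m.
2π·r² = 8417 m², 10·log₁₀ of that is 39.251 dB.
L_p = 105 − 39.251 = 65.75 dB.

65.7 dB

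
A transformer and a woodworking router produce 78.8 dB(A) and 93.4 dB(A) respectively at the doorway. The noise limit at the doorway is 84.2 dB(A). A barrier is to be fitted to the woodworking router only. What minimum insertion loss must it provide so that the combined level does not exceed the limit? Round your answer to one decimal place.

10.7 dB

The untreated sources together contribute 10^(78.8/10) = 7.586e+07, i.e. 78.80 dB(A).
To meet 84.2 dB(A) overall, the treated woodworking router may contribute at most 10^(84.2/10) − 7.586e+07 = 1.872e+08, i.e. 82.72 dB(A).
Required insertion loss = 93.4 − 82.72 = 10.68 dB.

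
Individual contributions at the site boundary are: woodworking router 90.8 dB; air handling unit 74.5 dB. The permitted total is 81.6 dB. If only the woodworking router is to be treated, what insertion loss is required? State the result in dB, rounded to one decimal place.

Everything except the woodworking router sums to 10^(74.5/10) = 2.818e+07 in linear terms, 74.50 dB.
To meet 81.6 dB overall, the treated woodworking router may contribute at most 10^(81.6/10) − 2.818e+07 = 1.164e+08, i.e. 80.66 dB.
Required insertion loss = 90.8 − 80.66 = 10.14 dB.

10.1 dB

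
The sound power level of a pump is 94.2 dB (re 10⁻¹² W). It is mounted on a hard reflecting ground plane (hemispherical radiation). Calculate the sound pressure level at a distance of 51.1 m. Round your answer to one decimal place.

L_p = L_w − 10·log₁₀(2π·r²) with r = 51.1 m.
2π·r² = 1.641e+04 m², 10·log₁₀ of that is 42.150 dB.
L_p = 94.2 − 42.150 = 52.05 dB.

52.0 dB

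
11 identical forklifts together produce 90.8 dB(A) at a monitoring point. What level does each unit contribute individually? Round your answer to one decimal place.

80.4 dB(A)

11 equal contributions raise the level by 10·log₁₀ 11 = 10.414 dB, so each unit alone gives 90.8 − 10.414.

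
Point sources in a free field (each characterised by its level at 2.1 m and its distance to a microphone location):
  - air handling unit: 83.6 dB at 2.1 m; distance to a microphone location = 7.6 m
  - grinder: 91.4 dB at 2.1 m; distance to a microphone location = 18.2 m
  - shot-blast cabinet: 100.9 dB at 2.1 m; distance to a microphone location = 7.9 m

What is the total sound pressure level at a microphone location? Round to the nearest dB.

Apply inverse-square spreading to bring every level to the receiver, then sum 10^(L/10).
air handling unit: 83.6 − 20·log₁₀(7.6/2.1) = 83.6 − 11.17 = 72.43 dB.
grinder: 91.4 − 20·log₁₀(18.2/2.1) = 91.4 − 18.76 = 72.64 dB.
shot-blast cabinet: 100.9 − 20·log₁₀(7.9/2.1) = 100.9 − 11.51 = 89.39 dB.
Σ 10^(L/10) = 9.052e+08 → L_total = 10·log₁₀(9.052e+08) = 89.57 dB.

90 dB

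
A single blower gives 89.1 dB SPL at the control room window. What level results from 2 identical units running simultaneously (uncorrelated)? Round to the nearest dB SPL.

L_total = L₁ + 10·log₁₀ N for N identical incoherent sources.
L_total = 89.1 + 10·log₁₀(2) = 89.1 + 3.010 = 92.11 dB SPL.

92 dB SPL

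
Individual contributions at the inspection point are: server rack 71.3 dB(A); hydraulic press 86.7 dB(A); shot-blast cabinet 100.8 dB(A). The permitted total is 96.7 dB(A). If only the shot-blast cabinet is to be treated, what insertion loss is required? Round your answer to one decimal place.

4.6 dB

The untreated sources together contribute 10^(71.3/10) + 10^(86.7/10) = 4.812e+08, i.e. 86.82 dB(A).
The limit corresponds to 10^(96.7/10) = 4.677e+09; subtracting the fixed part leaves 4.196e+09 for the shot-blast cabinet, i.e. 96.23 dB(A).
Required insertion loss = 100.8 − 96.23 = 4.57 dB.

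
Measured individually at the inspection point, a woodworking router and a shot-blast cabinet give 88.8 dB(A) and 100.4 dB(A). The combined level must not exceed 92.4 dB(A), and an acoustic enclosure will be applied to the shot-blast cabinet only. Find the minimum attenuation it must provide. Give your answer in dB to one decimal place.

Everything except the shot-blast cabinet sums to 10^(88.8/10) = 7.586e+08 in linear terms, 88.80 dB(A).
To meet 92.4 dB(A) overall, the treated shot-blast cabinet may contribute at most 10^(92.4/10) − 7.586e+08 = 9.792e+08, i.e. 89.91 dB(A).
So the shot-blast cabinet must be reduced from 100.4 to 89.91 dB(A): IL = 10.49 dB.

10.5 dB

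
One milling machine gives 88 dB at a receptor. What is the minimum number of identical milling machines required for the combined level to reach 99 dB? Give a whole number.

The shortfall is 99 − 88 = 11.0 dB, and N units add 10·log₁₀ N, so need 10·log₁₀ N ≥ 11.0.
N ≥ 10^(11.0/10) = 12.589, so N = 13.

13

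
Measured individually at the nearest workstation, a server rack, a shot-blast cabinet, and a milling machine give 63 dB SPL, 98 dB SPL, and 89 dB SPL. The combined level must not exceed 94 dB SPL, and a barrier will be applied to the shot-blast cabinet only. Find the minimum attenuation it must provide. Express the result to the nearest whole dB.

6 dB

The untreated sources together contribute 10^(63/10) + 10^(89/10) = 7.963e+08, i.e. 89.01 dB SPL.
To meet 94 dB SPL overall, the treated shot-blast cabinet may contribute at most 10^(94/10) − 7.963e+08 = 1.716e+09, i.e. 92.34 dB SPL.
Required insertion loss = 98 − 92.34 = 5.66 dB.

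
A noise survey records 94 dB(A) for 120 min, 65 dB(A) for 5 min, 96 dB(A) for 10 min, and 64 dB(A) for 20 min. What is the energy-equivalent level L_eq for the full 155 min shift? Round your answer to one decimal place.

93.4 dB(A)

The energy average is taken in the linear domain: L_eq = 10·log₁₀[(Σ tᵢ·10^(Lᵢ/10))/T], T = 155 min.
Σ tᵢ·10^(Lᵢ/10) = 120·10^(94/10) + 5·10^(65/10) + 10·10^(96/10) + 20·10^(64/10) = 3.413e+11.
L_eq = 10·log₁₀(3.413e+11/155) = 93.43 dB(A).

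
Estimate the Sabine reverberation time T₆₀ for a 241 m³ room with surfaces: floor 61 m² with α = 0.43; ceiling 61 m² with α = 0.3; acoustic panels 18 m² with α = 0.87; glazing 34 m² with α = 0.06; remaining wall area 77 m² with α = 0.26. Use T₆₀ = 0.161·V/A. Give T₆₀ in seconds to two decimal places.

0.47 s

A = Σ Sᵢαᵢ = 61·0.43 + 61·0.3 + 18·0.87 + 34·0.06 + 77·0.26 = 82.25 m².
T₆₀ = 0.161·V/A = 0.161·241/82.25 = 0.472 s.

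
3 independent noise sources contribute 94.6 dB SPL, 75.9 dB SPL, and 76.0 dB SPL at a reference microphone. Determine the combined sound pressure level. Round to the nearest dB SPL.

95 dB SPL

Incoherent sources combine by intensity addition: L_total = 10·log₁₀(Σ 10^(L_i/10)).
Σ 10^(L/10) = 10^(94.6/10) + 10^(75.9/10) + 10^(76.0/10) = 2.963e+09.
L_total = 10·log₁₀(2.963e+09) = 94.72 dB SPL.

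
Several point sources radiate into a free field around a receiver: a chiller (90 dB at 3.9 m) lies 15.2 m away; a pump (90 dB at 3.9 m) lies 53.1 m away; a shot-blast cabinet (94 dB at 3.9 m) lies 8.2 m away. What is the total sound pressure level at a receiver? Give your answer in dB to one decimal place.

88.1 dB

First find each source's level at the receiver (point-source: −20·log₁₀(r/r_ref)), then combine on an intensity basis.
chiller: 90 − 20·log₁₀(15.2/3.9) = 90 − 11.82 = 78.18 dB.
pump: 90 − 20·log₁₀(53.1/3.9) = 90 − 22.68 = 67.32 dB.
shot-blast cabinet: 94 − 20·log₁₀(8.2/3.9) = 94 − 6.45 = 87.55 dB.
Σ 10^(L/10) = 6.394e+08 → L_total = 10·log₁₀(6.394e+08) = 88.06 dB.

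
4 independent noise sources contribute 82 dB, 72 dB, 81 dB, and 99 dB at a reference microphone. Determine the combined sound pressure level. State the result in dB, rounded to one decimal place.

99.2 dB

Incoherent sources combine by intensity addition: L_total = 10·log₁₀(Σ 10^(L_i/10)).
Σ 10^(L/10) = 10^(82/10) + 10^(72/10) + 10^(81/10) + 10^(99/10) = 8.244e+09.
L_total = 10·log₁₀(8.244e+09) = 99.16 dB.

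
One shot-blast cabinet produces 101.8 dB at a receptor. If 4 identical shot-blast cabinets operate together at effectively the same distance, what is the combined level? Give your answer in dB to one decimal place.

107.8 dB

With 4 equal, uncorrelated contributions the intensity is 4× that of one unit, giving a rise of 10·log₁₀ 4.
L_total = 101.8 + 10·log₁₀(4) = 101.8 + 6.021 = 107.82 dB.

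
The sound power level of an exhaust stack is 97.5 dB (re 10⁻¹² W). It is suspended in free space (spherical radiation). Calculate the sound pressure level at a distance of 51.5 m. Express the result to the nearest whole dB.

52 dB

The power spreads over a sphere of area 4π·r², so L_p = L_w − 10·log₁₀(4π·r²).
4π·r² = 3.333e+04 m², 10·log₁₀ of that is 45.228 dB.
L_p = 97.5 − 45.228 = 52.27 dB.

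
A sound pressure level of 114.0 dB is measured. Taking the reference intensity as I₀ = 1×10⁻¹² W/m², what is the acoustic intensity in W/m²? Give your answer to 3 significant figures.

L = 10·log₁₀(I/I₀) ⇒ I = I₀·10^(L/10) = 10⁻¹² × 10^11.40.

0.251 W/m²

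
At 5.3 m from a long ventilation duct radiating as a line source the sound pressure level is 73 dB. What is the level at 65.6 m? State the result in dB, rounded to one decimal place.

Cylindrical spreading from a line source gives a 10·log₁₀(r₂/r₁) drop.
L₂ = 73 − 10·log₁₀(65.6/5.3) = 73 − 10.926 = 62.07 dB.

62.1 dB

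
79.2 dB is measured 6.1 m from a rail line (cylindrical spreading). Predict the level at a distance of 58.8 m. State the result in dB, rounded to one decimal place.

Cylindrical spreading from a line source gives a 10·log₁₀(r₂/r₁) drop.
L₂ = 79.2 − 10·log₁₀(58.8/6.1) = 79.2 − 9.840 = 69.36 dB.

69.4 dB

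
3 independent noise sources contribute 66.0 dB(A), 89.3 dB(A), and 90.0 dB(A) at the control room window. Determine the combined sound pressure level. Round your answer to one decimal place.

Incoherent sources combine by intensity addition: L_total = 10·log₁₀(Σ 10^(L_i/10)).
Σ 10^(L/10) = 10^(66.0/10) + 10^(89.3/10) + 10^(90.0/10) = 1.855e+09.
L_total = 10·log₁₀(1.855e+09) = 92.68 dB(A).

92.7 dB(A)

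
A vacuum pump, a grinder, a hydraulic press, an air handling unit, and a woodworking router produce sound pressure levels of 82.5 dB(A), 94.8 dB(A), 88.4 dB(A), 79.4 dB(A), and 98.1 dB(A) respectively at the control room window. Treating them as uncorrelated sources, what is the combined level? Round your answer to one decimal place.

For uncorrelated sources the intensities add, so convert each level to linear form, sum, and take 10·log₁₀ of the total.
Σ 10^(L/10) = 10^(82.5/10) + 10^(94.8/10) + 10^(88.4/10) + 10^(79.4/10) + 10^(98.1/10) = 1.043e+10.
L_total = 10·log₁₀(1.043e+10) = 100.18 dB(A).

100.2 dB(A)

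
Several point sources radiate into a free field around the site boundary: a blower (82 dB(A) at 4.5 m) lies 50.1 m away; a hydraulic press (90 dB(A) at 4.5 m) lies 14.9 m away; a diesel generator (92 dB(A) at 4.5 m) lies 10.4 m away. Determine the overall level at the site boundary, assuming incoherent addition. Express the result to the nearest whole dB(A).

86 dB(A)

Propagate each source to the receiver with L = L_ref − 20·log₁₀(r/r_ref), then add intensities.
blower: 82 − 20·log₁₀(50.1/4.5) = 82 − 20.93 = 61.07 dB(A).
hydraulic press: 90 − 20·log₁₀(14.9/4.5) = 90 − 10.40 = 79.60 dB(A).
diesel generator: 92 − 20·log₁₀(10.4/4.5) = 92 − 7.28 = 84.72 dB(A).
Σ 10^(L/10) = 3.892e+08 → L_total = 10·log₁₀(3.892e+08) = 85.90 dB(A).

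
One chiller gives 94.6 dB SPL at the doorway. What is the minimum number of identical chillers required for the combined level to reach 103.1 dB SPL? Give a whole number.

The shortfall is 103.1 − 94.6 = 8.5 dB, and N units add 10·log₁₀ N, so need 10·log₁₀ N ≥ 8.5.
N ≥ 10^(8.5/10) = 7.079, so N = 8.

8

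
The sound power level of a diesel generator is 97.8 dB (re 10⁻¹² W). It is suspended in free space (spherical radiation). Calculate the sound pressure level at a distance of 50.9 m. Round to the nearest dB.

53 dB

L_p = L_w − 10·log₁₀(4π·r²) with r = 50.9 m.
4π·r² = 3.256e+04 m², 10·log₁₀ of that is 45.126 dB.
L_p = 97.8 − 45.126 = 52.67 dB.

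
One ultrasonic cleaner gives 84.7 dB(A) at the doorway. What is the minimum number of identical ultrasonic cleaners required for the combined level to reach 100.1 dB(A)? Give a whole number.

The shortfall is 100.1 − 84.7 = 15.4 dB, and N units add 10·log₁₀ N, so need 10·log₁₀ N ≥ 15.4.
N ≥ 10^(15.4/10) = 34.674, so N = 35.

35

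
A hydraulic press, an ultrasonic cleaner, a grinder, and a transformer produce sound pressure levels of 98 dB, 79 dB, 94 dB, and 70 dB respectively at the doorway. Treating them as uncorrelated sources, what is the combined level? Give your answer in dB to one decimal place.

For uncorrelated sources the intensities add, so convert each level to linear form, sum, and take 10·log₁₀ of the total.
Σ 10^(L/10) = 10^(98/10) + 10^(79/10) + 10^(94/10) + 10^(70/10) = 8.911e+09.
L_total = 10·log₁₀(8.911e+09) = 99.50 dB.

99.5 dB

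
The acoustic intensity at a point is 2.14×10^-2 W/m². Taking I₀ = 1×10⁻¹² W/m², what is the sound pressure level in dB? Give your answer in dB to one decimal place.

I/I₀ = 2.14×10^-2/10⁻¹² = 2.14×10^10, and L = 10·log₁₀(I/I₀).
L = 10·(0.3304 + 10) = 103.30 dB.

103.3 dB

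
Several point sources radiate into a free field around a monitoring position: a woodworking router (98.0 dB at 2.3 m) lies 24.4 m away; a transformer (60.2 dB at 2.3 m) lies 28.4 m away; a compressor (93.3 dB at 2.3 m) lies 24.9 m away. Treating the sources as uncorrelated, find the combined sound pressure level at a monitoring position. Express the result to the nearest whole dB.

79 dB

Apply inverse-square spreading to bring every level to the receiver, then sum 10^(L/10).
woodworking router: 98.0 − 20·log₁₀(24.4/2.3) = 98.0 − 20.51 = 77.49 dB.
transformer: 60.2 − 20·log₁₀(28.4/2.3) = 60.2 − 21.83 = 38.37 dB.
compressor: 93.3 − 20·log₁₀(24.9/2.3) = 93.3 − 20.69 = 72.61 dB.
Σ 10^(L/10) = 7.431e+07 → L_total = 10·log₁₀(7.431e+07) = 78.71 dB.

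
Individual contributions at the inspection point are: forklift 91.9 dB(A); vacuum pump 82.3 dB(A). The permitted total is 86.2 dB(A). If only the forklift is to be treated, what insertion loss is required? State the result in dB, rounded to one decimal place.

8.0 dB

Fixed contribution from the other source: Σ 10^(L/10) = 10^(82.3/10) = 1.698e+08 (82.30 dB(A)).
To meet 86.2 dB(A) overall, the treated forklift may contribute at most 10^(86.2/10) − 1.698e+08 = 2.470e+08, i.e. 83.93 dB(A).
So the forklift must be reduced from 91.9 to 83.93 dB(A): IL = 7.97 dB.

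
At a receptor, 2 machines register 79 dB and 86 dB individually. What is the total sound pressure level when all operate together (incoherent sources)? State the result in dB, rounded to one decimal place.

86.8 dB

Incoherent sources combine by intensity addition: L_total = 10·log₁₀(Σ 10^(L_i/10)).
Σ 10^(L/10) = 10^(79/10) + 10^(86/10) = 4.775e+08.
L_total = 10·log₁₀(4.775e+08) = 86.79 dB.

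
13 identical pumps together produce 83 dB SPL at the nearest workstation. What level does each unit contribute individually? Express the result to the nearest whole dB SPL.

72 dB SPL

For N identical incoherent sources L_total = L₁ + 10·log₁₀ N, so L₁ = 83 − 10·log₁₀(13) = 83 − 11.139.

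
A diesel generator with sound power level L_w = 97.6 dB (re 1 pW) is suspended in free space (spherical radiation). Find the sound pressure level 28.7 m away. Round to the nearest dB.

Free-field spherical radiation: L_p = L_w − 10·log₁₀(4π·r²), r = 28.7 m.
4π·r² = 1.035e+04 m², 10·log₁₀ of that is 40.150 dB.
L_p = 97.6 − 40.150 = 57.45 dB.

57 dB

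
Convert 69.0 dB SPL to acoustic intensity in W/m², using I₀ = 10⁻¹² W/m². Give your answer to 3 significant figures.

7.94e-06 W/m²

I = I₀·10^(L/10) = 10⁻¹² × 10^(69.0/10) = 10^(-5.100).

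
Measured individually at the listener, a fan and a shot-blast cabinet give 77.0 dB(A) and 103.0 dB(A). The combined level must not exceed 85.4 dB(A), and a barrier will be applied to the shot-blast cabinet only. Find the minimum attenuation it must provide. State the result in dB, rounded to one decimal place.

Everything except the shot-blast cabinet sums to 10^(77.0/10) = 5.012e+07 in linear terms, 77.00 dB(A).
To meet 85.4 dB(A) overall, the treated shot-blast cabinet may contribute at most 10^(85.4/10) − 5.012e+07 = 2.966e+08, i.e. 84.72 dB(A).
Required insertion loss = 103.0 − 84.72 = 18.28 dB.

18.3 dB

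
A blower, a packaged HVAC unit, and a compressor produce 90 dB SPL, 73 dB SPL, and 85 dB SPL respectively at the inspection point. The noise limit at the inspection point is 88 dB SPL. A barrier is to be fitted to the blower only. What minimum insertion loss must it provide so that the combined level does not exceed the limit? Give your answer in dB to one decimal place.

5.3 dB

Fixed contribution from the other sources: Σ 10^(L/10) = 10^(73/10) + 10^(85/10) = 3.362e+08 (85.27 dB SPL).
The limit corresponds to 10^(88/10) = 6.310e+08; subtracting the fixed part leaves 2.948e+08 for the blower, i.e. 84.69 dB SPL.
So the blower must be reduced from 90 to 84.69 dB SPL: IL = 5.31 dB.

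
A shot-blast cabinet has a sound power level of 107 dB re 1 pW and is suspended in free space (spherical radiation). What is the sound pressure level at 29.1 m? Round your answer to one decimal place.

L_p = L_w − 10·log₁₀(4π·r²) with r = 29.1 m.
4π·r² = 1.064e+04 m², 10·log₁₀ of that is 40.270 dB.
L_p = 107 − 40.270 = 66.73 dB.

66.7 dB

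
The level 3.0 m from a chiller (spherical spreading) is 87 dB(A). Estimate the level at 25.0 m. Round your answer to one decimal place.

68.6 dB(A)

Point-source attenuation: ΔL = 20·log₁₀(r₂/r₁) = 20·log₁₀(25.0/3.0) = 18.416 dB.
L₂ = 87 − 20·log₁₀(25.0/3.0) = 87 − 18.416 = 68.58 dB(A).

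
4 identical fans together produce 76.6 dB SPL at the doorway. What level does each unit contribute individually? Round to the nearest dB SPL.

71 dB SPL

For N identical incoherent sources L_total = L₁ + 10·log₁₀ N, so L₁ = 76.6 − 10·log₁₀(4) = 76.6 − 6.021.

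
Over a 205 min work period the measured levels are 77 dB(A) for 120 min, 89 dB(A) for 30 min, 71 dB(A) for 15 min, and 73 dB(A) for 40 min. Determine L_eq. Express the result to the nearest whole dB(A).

L_eq = 10·log₁₀[(1/T)·Σ tᵢ·10^(Lᵢ/10)] with T = 205 min.
Σ tᵢ·10^(Lᵢ/10) = 120·10^(77/10) + 30·10^(89/10) + 15·10^(71/10) + 40·10^(73/10) = 3.083e+10.
L_eq = 10·log₁₀(3.083e+10/205) = 81.77 dB(A).

82 dB(A)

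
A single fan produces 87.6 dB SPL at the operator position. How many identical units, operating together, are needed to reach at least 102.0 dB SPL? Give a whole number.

28

Need L₁ + 10·log₁₀ N ≥ 102.0, i.e. log₁₀ N ≥ 1.44.
N ≥ 10^(14.4/10) = 27.542, so N = 28.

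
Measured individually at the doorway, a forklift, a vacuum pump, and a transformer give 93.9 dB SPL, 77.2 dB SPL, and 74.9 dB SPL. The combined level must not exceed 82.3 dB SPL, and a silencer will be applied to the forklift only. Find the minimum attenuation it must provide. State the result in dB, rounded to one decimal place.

14.5 dB

The untreated sources together contribute 10^(77.2/10) + 10^(74.9/10) = 8.338e+07, i.e. 79.21 dB SPL.
To meet 82.3 dB SPL overall, the treated forklift may contribute at most 10^(82.3/10) − 8.338e+07 = 8.644e+07, i.e. 79.37 dB SPL.
So the forklift must be reduced from 93.9 to 79.37 dB SPL: IL = 14.53 dB.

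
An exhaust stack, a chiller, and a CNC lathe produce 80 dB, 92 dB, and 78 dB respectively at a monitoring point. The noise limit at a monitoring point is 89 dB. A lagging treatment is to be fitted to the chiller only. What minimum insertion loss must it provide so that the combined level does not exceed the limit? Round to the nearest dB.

Everything except the chiller sums to 10^(80/10) + 10^(78/10) = 1.631e+08 in linear terms, 82.12 dB.
The limit corresponds to 10^(89/10) = 7.943e+08; subtracting the fixed part leaves 6.312e+08 for the chiller, i.e. 88.00 dB.
So the chiller must be reduced from 92 to 88.00 dB: IL = 4.00 dB.

4 dB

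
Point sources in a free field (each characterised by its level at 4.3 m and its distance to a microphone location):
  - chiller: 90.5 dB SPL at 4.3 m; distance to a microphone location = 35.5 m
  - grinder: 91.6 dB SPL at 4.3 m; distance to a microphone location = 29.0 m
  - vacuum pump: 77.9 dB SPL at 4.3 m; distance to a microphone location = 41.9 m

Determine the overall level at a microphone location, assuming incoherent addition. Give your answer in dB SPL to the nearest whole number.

First find each source's level at the receiver (point-source: −20·log₁₀(r/r_ref)), then combine on an intensity basis.
chiller: 90.5 − 20·log₁₀(35.5/4.3) = 90.5 − 18.34 = 72.16 dB SPL.
grinder: 91.6 − 20·log₁₀(29.0/4.3) = 91.6 − 16.58 = 75.02 dB SPL.
vacuum pump: 77.9 − 20·log₁₀(41.9/4.3) = 77.9 − 19.77 = 58.13 dB SPL.
Σ 10^(L/10) = 4.889e+07 → L_total = 10·log₁₀(4.889e+07) = 76.89 dB SPL.

77 dB SPL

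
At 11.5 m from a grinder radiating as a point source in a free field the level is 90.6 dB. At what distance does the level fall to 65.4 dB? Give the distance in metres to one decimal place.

Point-source spreading drops the level by 20·log₁₀(r₂/r₁); inverting, r₂/r₁ = 10^(ΔL/20).
r₂ = 11.5·10^((90.6−65.4)/20) = 11.5·10^(25.2/20) = 209.27 m.

209.3 m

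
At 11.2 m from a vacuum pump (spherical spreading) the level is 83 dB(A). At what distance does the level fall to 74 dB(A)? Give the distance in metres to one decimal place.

31.6 m

The 9.0 dB drop corresponds to a distance ratio of 10^(9.0/20) for a point source.
r₂ = 11.2·10^((83−74)/20) = 11.2·10^(9.0/20) = 31.57 m.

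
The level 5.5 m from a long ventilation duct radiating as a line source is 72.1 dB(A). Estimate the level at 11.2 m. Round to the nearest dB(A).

Cylindrical spreading from a line source gives a 10·log₁₀(r₂/r₁) drop.
L₂ = 72.1 − 10·log₁₀(11.2/5.5) = 72.1 − 3.089 = 69.01 dB(A).

69 dB(A)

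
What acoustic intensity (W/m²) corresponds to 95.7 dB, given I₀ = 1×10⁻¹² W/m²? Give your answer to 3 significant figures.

0.00372 W/m²

L = 10·log₁₀(I/I₀) ⇒ I = I₀·10^(L/10) = 10⁻¹² × 10^9.57.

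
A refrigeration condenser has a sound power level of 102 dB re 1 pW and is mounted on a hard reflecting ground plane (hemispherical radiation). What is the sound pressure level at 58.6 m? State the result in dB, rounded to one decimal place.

L_p = L_w − 10·log₁₀(2π·r²) with r = 58.6 m.
2π·r² = 2.158e+04 m², 10·log₁₀ of that is 43.340 dB.
L_p = 102 − 43.340 = 58.66 dB.

58.7 dB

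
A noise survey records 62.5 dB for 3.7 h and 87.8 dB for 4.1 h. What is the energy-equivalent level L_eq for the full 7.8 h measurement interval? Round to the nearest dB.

Weight each interval's intensity by its duration and average over T = 7.8 h:
Σ tᵢ·10^(Lᵢ/10) = 3.7·10^(62.5/10) + 4.1·10^(87.8/10) = 2.477e+09.
L_eq = 10·log₁₀(2.477e+09/7.8) = 85.02 dB.

85 dB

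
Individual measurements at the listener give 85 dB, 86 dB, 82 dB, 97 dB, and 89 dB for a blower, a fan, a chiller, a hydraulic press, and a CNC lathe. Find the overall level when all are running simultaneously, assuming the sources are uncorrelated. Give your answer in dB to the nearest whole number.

98 dB

Incoherent sources combine by intensity addition: L_total = 10·log₁₀(Σ 10^(L_i/10)).
Σ 10^(L/10) = 10^(85/10) + 10^(86/10) + 10^(82/10) + 10^(97/10) + 10^(89/10) = 6.679e+09.
L_total = 10·log₁₀(6.679e+09) = 98.25 dB.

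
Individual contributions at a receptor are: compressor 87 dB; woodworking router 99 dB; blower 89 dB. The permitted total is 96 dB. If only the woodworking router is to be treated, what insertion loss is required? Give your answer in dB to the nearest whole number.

Everything except the woodworking router sums to 10^(87/10) + 10^(89/10) = 1.296e+09 in linear terms, 91.12 dB.
To meet 96 dB overall, the treated woodworking router may contribute at most 10^(96/10) − 1.296e+09 = 2.686e+09, i.e. 94.29 dB.
So the woodworking router must be reduced from 99 to 94.29 dB: IL = 4.71 dB.

5 dB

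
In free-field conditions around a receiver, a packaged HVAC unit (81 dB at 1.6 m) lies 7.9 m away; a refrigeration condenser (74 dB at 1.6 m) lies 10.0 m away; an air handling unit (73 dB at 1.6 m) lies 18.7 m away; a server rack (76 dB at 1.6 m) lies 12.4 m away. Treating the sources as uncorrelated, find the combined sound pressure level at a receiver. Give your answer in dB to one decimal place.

68.2 dB

Apply inverse-square spreading to bring every level to the receiver, then sum 10^(L/10).
packaged HVAC unit: 81 − 20·log₁₀(7.9/1.6) = 81 − 13.87 = 67.13 dB.
refrigeration condenser: 74 − 20·log₁₀(10.0/1.6) = 74 − 15.92 = 58.08 dB.
air handling unit: 73 − 20·log₁₀(18.7/1.6) = 73 − 21.35 = 51.65 dB.
server rack: 76 − 20·log₁₀(12.4/1.6) = 76 − 17.79 = 58.21 dB.
Σ 10^(L/10) = 6.616e+06 → L_total = 10·log₁₀(6.616e+06) = 68.21 dB.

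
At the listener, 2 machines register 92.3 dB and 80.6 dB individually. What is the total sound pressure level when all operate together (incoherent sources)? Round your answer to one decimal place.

92.6 dB

Incoherent sources combine by intensity addition: L_total = 10·log₁₀(Σ 10^(L_i/10)).
Σ 10^(L/10) = 10^(92.3/10) + 10^(80.6/10) = 1.813e+09.
L_total = 10·log₁₀(1.813e+09) = 92.58 dB.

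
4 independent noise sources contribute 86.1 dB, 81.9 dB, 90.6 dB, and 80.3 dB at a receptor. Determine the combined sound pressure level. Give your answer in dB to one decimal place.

92.6 dB

For uncorrelated sources the intensities add, so convert each level to linear form, sum, and take 10·log₁₀ of the total.
Σ 10^(L/10) = 10^(86.1/10) + 10^(81.9/10) + 10^(90.6/10) + 10^(80.3/10) = 1.818e+09.
L_total = 10·log₁₀(1.818e+09) = 92.59 dB.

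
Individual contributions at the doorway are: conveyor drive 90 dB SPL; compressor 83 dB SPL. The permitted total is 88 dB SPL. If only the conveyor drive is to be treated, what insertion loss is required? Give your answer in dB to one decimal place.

3.7 dB

Everything except the conveyor drive sums to 10^(83/10) = 1.995e+08 in linear terms, 83.00 dB SPL.
To meet 88 dB SPL overall, the treated conveyor drive may contribute at most 10^(88/10) − 1.995e+08 = 4.314e+08, i.e. 86.35 dB SPL.
So the conveyor drive must be reduced from 90 to 86.35 dB SPL: IL = 3.65 dB.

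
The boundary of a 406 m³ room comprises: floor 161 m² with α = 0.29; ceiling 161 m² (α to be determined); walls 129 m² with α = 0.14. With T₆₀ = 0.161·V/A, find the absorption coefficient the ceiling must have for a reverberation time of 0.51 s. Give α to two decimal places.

From T₆₀ = 0.161·V/A, the target T₆₀ = 0.51 s needs A = 0.161·406/0.51 = 128.17 m².
Absorption from the other surfaces = 161·0.29 + 129·0.14 = 64.75 m², so the ceiling must supply 63.42 m² over 161 m².
α = 63.42/161 = 0.394.

0.39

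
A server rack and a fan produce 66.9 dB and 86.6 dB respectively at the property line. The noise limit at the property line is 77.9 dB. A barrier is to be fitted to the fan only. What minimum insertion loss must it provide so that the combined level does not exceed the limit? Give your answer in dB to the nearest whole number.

Fixed contribution from the other source: Σ 10^(L/10) = 10^(66.9/10) = 4.898e+06 (66.90 dB).
The limit corresponds to 10^(77.9/10) = 6.166e+07; subtracting the fixed part leaves 5.676e+07 for the fan, i.e. 77.54 dB.
Required insertion loss = 86.6 − 77.54 = 9.06 dB.

9 dB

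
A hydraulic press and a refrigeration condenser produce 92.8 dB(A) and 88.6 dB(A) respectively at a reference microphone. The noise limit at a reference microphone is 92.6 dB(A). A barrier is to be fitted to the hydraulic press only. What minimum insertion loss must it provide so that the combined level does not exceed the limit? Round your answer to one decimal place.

2.4 dB

The untreated sources together contribute 10^(88.6/10) = 7.244e+08, i.e. 88.60 dB(A).
The limit corresponds to 10^(92.6/10) = 1.820e+09; subtracting the fixed part leaves 1.095e+09 for the hydraulic press, i.e. 90.40 dB(A).
So the hydraulic press must be reduced from 92.8 to 90.40 dB(A): IL = 2.40 dB.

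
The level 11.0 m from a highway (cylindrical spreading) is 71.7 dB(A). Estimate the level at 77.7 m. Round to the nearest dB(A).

63 dB(A)

Cylindrical spreading from a line source gives a 10·log₁₀(r₂/r₁) drop.
L₂ = 71.7 − 10·log₁₀(77.7/11.0) = 71.7 − 8.490 = 63.21 dB(A).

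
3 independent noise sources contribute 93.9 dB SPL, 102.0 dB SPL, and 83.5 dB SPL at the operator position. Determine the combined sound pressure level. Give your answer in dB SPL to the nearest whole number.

103 dB SPL

For uncorrelated sources the intensities add, so convert each level to linear form, sum, and take 10·log₁₀ of the total.
Σ 10^(L/10) = 10^(93.9/10) + 10^(102.0/10) + 10^(83.5/10) = 1.853e+10.
L_total = 10·log₁₀(1.853e+10) = 102.68 dB SPL.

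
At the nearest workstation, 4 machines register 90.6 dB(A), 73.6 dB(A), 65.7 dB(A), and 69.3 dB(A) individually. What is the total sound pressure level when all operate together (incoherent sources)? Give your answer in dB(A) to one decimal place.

For uncorrelated sources the intensities add, so convert each level to linear form, sum, and take 10·log₁₀ of the total.
Σ 10^(L/10) = 10^(90.6/10) + 10^(73.6/10) + 10^(65.7/10) + 10^(69.3/10) = 1.183e+09.
L_total = 10·log₁₀(1.183e+09) = 90.73 dB(A).

90.7 dB(A)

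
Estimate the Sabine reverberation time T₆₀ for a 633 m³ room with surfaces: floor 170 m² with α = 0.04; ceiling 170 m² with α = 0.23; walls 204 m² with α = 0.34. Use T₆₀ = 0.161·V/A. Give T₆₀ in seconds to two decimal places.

0.88 s

Total absorption A = 170·0.04 + 170·0.23 + 204·0.34 = 115.26 m² sabins.
T₆₀ = 0.161 × 633 / 115.26 = 0.884 s.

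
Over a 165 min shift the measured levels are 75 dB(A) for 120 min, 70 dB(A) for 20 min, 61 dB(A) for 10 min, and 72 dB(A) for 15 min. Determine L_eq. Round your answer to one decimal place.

74.1 dB(A)

L_eq = 10·log₁₀[(1/T)·Σ tᵢ·10^(Lᵢ/10)] with T = 165 min.
Σ tᵢ·10^(Lᵢ/10) = 120·10^(75/10) + 20·10^(70/10) + 10·10^(61/10) + 15·10^(72/10) = 4.245e+09.
L_eq = 10·log₁₀(4.245e+09/165) = 74.10 dB(A).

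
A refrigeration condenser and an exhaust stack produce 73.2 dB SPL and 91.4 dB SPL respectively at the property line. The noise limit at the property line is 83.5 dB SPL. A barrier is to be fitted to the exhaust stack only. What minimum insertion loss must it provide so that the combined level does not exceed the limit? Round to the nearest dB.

8 dB

Fixed contribution from the other source: Σ 10^(L/10) = 10^(73.2/10) = 2.089e+07 (73.20 dB SPL).
To meet 83.5 dB SPL overall, the treated exhaust stack may contribute at most 10^(83.5/10) − 2.089e+07 = 2.030e+08, i.e. 83.07 dB SPL.
Required insertion loss = 91.4 − 83.07 = 8.33 dB.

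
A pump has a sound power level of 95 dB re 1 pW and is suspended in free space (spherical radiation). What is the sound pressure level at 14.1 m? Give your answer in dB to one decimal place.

Free-field spherical radiation: L_p = L_w − 10·log₁₀(4π·r²), r = 14.1 m.
4π·r² = 2498 m², 10·log₁₀ of that is 33.976 dB.
L_p = 95 − 33.976 = 61.02 dB.

61.0 dB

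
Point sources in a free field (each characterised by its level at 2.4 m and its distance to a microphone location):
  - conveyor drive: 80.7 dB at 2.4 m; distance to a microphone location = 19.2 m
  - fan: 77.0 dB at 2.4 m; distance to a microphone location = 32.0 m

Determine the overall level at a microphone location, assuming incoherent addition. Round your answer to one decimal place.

Propagate each source to the receiver with L = L_ref − 20·log₁₀(r/r_ref), then add intensities.
conveyor drive: 80.7 − 20·log₁₀(19.2/2.4) = 80.7 − 18.06 = 62.64 dB.
fan: 77.0 − 20·log₁₀(32.0/2.4) = 77.0 − 22.50 = 54.50 dB.
Σ 10^(L/10) = 2.118e+06 → L_total = 10·log₁₀(2.118e+06) = 63.26 dB.

63.3 dB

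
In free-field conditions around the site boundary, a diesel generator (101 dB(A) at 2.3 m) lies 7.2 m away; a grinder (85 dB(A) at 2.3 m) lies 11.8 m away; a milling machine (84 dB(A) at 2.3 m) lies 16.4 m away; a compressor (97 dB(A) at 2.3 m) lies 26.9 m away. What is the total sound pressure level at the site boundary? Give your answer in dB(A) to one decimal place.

Apply inverse-square spreading to bring every level to the receiver, then sum 10^(L/10).
diesel generator: 101 − 20·log₁₀(7.2/2.3) = 101 − 9.91 = 91.09 dB(A).
grinder: 85 − 20·log₁₀(11.8/2.3) = 85 − 14.20 = 70.80 dB(A).
milling machine: 84 − 20·log₁₀(16.4/2.3) = 84 − 17.06 = 66.94 dB(A).
compressor: 97 − 20·log₁₀(26.9/2.3) = 97 − 21.36 = 75.64 dB(A).
Σ 10^(L/10) = 1.338e+09 → L_total = 10·log₁₀(1.338e+09) = 91.27 dB(A).

91.3 dB(A)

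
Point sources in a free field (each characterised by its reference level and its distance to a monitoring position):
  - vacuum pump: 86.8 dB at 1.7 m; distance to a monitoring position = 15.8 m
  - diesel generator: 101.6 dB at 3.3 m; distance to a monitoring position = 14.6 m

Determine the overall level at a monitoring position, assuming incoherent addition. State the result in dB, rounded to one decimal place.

88.7 dB

Apply inverse-square spreading to bring every level to the receiver, then sum 10^(L/10).
vacuum pump: 86.8 − 20·log₁₀(15.8/1.7) = 86.8 − 19.36 = 67.44 dB.
diesel generator: 101.6 − 20·log₁₀(14.6/3.3) = 101.6 − 12.92 = 88.68 dB.
Σ 10^(L/10) = 7.440e+08 → L_total = 10·log₁₀(7.440e+08) = 88.72 dB.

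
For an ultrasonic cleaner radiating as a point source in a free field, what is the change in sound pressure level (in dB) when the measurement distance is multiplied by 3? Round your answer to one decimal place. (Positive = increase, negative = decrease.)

With spherical spreading the level changes by −20·log₁₀(r₂/r₁).
ΔL = −20·log₁₀(3) = -9.54 dB.

-9.5 dB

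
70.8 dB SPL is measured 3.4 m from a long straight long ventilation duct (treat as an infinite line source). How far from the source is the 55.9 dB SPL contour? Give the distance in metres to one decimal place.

The 14.9 dB drop corresponds to a distance ratio of 10^(14.9/10) for a line source.
r₂ = 3.4·10^((70.8−55.9)/10) = 3.4·10^(14.9/10) = 105.07 m.

105.1 m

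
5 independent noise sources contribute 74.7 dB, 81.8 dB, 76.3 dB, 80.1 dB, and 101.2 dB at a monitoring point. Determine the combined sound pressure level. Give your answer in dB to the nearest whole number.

101 dB

For uncorrelated sources the intensities add, so convert each level to linear form, sum, and take 10·log₁₀ of the total.
Σ 10^(L/10) = 10^(74.7/10) + 10^(81.8/10) + 10^(76.3/10) + 10^(80.1/10) + 10^(101.2/10) = 1.351e+10.
L_total = 10·log₁₀(1.351e+10) = 101.31 dB.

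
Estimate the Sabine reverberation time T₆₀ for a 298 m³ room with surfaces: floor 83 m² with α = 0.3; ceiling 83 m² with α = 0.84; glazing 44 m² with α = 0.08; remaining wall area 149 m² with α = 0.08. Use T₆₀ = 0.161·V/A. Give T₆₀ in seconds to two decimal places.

0.44 s

Summing Sᵢαᵢ: 83·0.3 + 83·0.84 + 44·0.08 + 149·0.08 = 110.06 m².
T₆₀ = 0.161 × 298 / 110.06 = 0.436 s.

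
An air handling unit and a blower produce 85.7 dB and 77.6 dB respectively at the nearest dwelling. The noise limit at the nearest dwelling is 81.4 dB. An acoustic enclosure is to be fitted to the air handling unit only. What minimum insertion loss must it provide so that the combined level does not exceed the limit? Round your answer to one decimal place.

Fixed contribution from the other source: Σ 10^(L/10) = 10^(77.6/10) = 5.754e+07 (77.60 dB).
To meet 81.4 dB overall, the treated air handling unit may contribute at most 10^(81.4/10) − 5.754e+07 = 8.049e+07, i.e. 79.06 dB.
So the air handling unit must be reduced from 85.7 to 79.06 dB: IL = 6.64 dB.

6.6 dB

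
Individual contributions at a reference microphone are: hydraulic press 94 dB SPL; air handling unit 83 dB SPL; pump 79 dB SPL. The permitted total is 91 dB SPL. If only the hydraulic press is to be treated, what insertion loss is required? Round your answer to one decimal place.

The untreated sources together contribute 10^(83/10) + 10^(79/10) = 2.790e+08, i.e. 84.46 dB SPL.
To meet 91 dB SPL overall, the treated hydraulic press may contribute at most 10^(91/10) − 2.790e+08 = 9.800e+08, i.e. 89.91 dB SPL.
So the hydraulic press must be reduced from 94 to 89.91 dB SPL: IL = 4.09 dB.

4.1 dB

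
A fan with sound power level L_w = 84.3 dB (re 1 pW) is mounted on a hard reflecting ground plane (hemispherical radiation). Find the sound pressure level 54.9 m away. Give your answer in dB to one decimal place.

Free-field hemispherical radiation: L_p = L_w − 10·log₁₀(2π·r²), r = 54.9 m.
2π·r² = 1.894e+04 m², 10·log₁₀ of that is 42.773 dB.
L_p = 84.3 − 42.773 = 41.53 dB.

41.5 dB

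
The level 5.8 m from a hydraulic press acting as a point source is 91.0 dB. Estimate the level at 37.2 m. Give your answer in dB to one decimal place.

74.9 dB

For a point source, L₂ = L₁ − 20·log₁₀(r₂/r₁).
L₂ = 91.0 − 20·log₁₀(37.2/5.8) = 91.0 − 16.142 = 74.86 dB.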